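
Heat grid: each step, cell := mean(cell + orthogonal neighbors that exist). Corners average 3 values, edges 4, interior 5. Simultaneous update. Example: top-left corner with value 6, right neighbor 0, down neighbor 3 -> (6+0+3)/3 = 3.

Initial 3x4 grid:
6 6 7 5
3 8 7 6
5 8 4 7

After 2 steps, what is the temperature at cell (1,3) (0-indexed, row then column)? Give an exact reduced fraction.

Step 1: cell (1,3) = 25/4
Step 2: cell (1,3) = 1459/240
Full grid after step 2:
  23/4 61/10 127/20 37/6
  667/120 313/50 159/25 1459/240
  205/36 1469/240 1489/240 221/36

Answer: 1459/240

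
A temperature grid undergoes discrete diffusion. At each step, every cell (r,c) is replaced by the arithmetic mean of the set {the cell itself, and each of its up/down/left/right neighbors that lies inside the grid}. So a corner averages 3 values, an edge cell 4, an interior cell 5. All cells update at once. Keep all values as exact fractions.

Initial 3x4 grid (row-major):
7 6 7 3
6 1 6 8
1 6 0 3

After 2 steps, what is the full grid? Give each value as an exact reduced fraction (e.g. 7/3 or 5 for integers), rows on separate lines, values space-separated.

After step 1:
  19/3 21/4 11/2 6
  15/4 5 22/5 5
  13/3 2 15/4 11/3
After step 2:
  46/9 265/48 423/80 11/2
  233/48 102/25 473/100 143/30
  121/36 181/48 829/240 149/36

Answer: 46/9 265/48 423/80 11/2
233/48 102/25 473/100 143/30
121/36 181/48 829/240 149/36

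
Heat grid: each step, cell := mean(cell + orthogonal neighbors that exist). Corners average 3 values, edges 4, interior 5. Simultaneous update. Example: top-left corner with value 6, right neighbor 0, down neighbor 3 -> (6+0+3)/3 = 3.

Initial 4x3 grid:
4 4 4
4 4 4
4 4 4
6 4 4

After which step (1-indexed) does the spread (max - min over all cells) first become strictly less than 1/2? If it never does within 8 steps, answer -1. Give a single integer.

Step 1: max=14/3, min=4, spread=2/3
Step 2: max=41/9, min=4, spread=5/9
Step 3: max=473/108, min=4, spread=41/108
  -> spread < 1/2 first at step 3
Step 4: max=56057/12960, min=4, spread=4217/12960
Step 5: max=3319549/777600, min=14479/3600, spread=38417/155520
Step 6: max=197824211/46656000, min=290597/72000, spread=1903471/9331200
Step 7: max=11798429089/2799360000, min=8755759/2160000, spread=18038617/111974400
Step 8: max=705114582851/167961600000, min=790526759/194400000, spread=883978523/6718464000

Answer: 3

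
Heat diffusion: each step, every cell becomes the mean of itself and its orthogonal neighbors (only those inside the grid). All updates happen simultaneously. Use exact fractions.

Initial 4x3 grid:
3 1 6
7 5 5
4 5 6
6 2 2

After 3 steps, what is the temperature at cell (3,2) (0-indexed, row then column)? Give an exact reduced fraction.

Answer: 8759/2160

Derivation:
Step 1: cell (3,2) = 10/3
Step 2: cell (3,2) = 139/36
Step 3: cell (3,2) = 8759/2160
Full grid after step 3:
  571/135 2459/576 3137/720
  6461/1440 673/150 181/40
  2191/480 1327/300 3149/720
  259/60 12023/2880 8759/2160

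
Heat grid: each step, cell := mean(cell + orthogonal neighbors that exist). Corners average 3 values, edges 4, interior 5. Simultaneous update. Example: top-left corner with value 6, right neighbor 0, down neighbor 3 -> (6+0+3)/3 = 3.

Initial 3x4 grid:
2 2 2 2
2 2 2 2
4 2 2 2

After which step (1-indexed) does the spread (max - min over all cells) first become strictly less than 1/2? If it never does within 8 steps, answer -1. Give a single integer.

Step 1: max=8/3, min=2, spread=2/3
Step 2: max=23/9, min=2, spread=5/9
Step 3: max=257/108, min=2, spread=41/108
  -> spread < 1/2 first at step 3
Step 4: max=30137/12960, min=2, spread=4217/12960
Step 5: max=1764349/777600, min=7279/3600, spread=38417/155520
Step 6: max=104512211/46656000, min=146597/72000, spread=1903471/9331200
Step 7: max=6199709089/2799360000, min=4435759/2160000, spread=18038617/111974400
Step 8: max=369191382851/167961600000, min=401726759/194400000, spread=883978523/6718464000

Answer: 3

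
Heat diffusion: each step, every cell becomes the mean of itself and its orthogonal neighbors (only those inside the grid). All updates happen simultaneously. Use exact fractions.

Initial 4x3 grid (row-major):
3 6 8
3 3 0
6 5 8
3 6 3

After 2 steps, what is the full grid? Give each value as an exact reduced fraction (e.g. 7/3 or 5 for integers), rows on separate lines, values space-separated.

After step 1:
  4 5 14/3
  15/4 17/5 19/4
  17/4 28/5 4
  5 17/4 17/3
After step 2:
  17/4 64/15 173/36
  77/20 9/2 1009/240
  93/20 43/10 1201/240
  9/2 1231/240 167/36

Answer: 17/4 64/15 173/36
77/20 9/2 1009/240
93/20 43/10 1201/240
9/2 1231/240 167/36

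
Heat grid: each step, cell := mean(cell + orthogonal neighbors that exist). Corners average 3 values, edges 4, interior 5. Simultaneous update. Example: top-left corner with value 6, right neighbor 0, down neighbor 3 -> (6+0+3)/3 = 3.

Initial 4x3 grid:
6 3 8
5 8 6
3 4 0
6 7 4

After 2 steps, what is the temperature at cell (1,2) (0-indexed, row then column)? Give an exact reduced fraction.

Step 1: cell (1,2) = 11/2
Step 2: cell (1,2) = 149/30
Full grid after step 2:
  197/36 1307/240 209/36
  149/30 537/100 149/30
  74/15 457/100 64/15
  181/36 373/80 149/36

Answer: 149/30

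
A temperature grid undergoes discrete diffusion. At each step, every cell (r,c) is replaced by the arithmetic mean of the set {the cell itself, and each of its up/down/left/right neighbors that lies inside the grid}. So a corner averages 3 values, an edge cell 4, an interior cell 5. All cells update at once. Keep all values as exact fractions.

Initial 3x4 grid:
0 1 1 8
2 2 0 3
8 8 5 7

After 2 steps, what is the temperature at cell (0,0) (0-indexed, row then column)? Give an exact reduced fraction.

Answer: 5/3

Derivation:
Step 1: cell (0,0) = 1
Step 2: cell (0,0) = 5/3
Full grid after step 2:
  5/3 71/40 97/40 11/3
  63/20 291/100 84/25 157/40
  59/12 387/80 359/80 29/6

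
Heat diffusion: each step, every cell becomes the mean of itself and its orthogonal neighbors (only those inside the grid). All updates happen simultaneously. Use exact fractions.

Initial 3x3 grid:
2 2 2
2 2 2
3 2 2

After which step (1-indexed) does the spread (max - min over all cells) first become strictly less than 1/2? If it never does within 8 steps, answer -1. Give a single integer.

Answer: 1

Derivation:
Step 1: max=7/3, min=2, spread=1/3
  -> spread < 1/2 first at step 1
Step 2: max=41/18, min=2, spread=5/18
Step 3: max=473/216, min=2, spread=41/216
Step 4: max=28051/12960, min=731/360, spread=347/2592
Step 5: max=1662137/777600, min=7357/3600, spread=2921/31104
Step 6: max=99140539/46656000, min=889483/432000, spread=24611/373248
Step 7: max=5917442033/2799360000, min=20096741/9720000, spread=207329/4478976
Step 8: max=353953152451/167961600000, min=1075601599/518400000, spread=1746635/53747712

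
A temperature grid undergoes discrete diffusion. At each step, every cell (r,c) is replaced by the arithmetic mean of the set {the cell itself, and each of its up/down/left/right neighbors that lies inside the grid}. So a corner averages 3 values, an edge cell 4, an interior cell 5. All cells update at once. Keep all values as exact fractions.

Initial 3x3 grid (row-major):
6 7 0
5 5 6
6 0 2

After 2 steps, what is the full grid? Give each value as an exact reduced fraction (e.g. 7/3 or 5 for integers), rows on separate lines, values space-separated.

After step 1:
  6 9/2 13/3
  11/2 23/5 13/4
  11/3 13/4 8/3
After step 2:
  16/3 583/120 145/36
  593/120 211/50 297/80
  149/36 851/240 55/18

Answer: 16/3 583/120 145/36
593/120 211/50 297/80
149/36 851/240 55/18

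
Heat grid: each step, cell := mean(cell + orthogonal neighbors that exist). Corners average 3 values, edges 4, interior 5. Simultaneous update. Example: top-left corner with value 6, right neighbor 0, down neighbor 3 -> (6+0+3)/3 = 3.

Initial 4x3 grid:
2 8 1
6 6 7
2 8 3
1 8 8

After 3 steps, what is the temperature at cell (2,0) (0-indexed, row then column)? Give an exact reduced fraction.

Step 1: cell (2,0) = 17/4
Step 2: cell (2,0) = 1039/240
Step 3: cell (2,0) = 36139/7200
Full grid after step 3:
  1091/216 70553/14400 571/108
  34169/7200 32707/6000 37769/7200
  36139/7200 10489/2000 42539/7200
  5207/1080 26851/4800 3131/540

Answer: 36139/7200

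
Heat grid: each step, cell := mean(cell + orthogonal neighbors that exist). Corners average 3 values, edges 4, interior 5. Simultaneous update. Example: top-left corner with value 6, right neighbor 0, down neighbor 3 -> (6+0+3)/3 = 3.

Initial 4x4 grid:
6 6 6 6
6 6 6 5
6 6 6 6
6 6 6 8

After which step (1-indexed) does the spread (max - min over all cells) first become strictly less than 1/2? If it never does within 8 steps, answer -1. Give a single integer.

Answer: 3

Derivation:
Step 1: max=20/3, min=17/3, spread=1
Step 2: max=233/36, min=209/36, spread=2/3
Step 3: max=1363/216, min=3157/540, spread=167/360
  -> spread < 1/2 first at step 3
Step 4: max=202109/32400, min=95467/16200, spread=149/432
Step 5: max=6010883/972000, min=2879281/486000, spread=84107/324000
Step 6: max=179327243/29160000, min=43365167/7290000, spread=78221/388800
Step 7: max=1071450811/174960000, min=2174032003/364500000, spread=697886239/4374000000
Step 8: max=160227043559/26244000000, min=261407321581/43740000000, spread=4228313263/32805000000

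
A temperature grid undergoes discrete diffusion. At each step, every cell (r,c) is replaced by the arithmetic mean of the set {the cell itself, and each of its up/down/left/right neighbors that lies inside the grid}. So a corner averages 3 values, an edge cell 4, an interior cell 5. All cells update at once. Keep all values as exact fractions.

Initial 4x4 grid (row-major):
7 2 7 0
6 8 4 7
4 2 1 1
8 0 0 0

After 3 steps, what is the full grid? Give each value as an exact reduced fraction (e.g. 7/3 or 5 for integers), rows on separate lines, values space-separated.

After step 1:
  5 6 13/4 14/3
  25/4 22/5 27/5 3
  5 3 8/5 9/4
  4 5/2 1/4 1/3
After step 2:
  23/4 373/80 1159/240 131/36
  413/80 501/100 353/100 919/240
  73/16 33/10 5/2 431/240
  23/6 39/16 281/240 17/18
After step 3:
  623/120 12151/2400 29989/7200 4427/1080
  4097/800 4333/1000 11819/3000 23029/7200
  2023/480 1781/500 3689/1500 653/288
  65/18 1289/480 2539/1440 176/135

Answer: 623/120 12151/2400 29989/7200 4427/1080
4097/800 4333/1000 11819/3000 23029/7200
2023/480 1781/500 3689/1500 653/288
65/18 1289/480 2539/1440 176/135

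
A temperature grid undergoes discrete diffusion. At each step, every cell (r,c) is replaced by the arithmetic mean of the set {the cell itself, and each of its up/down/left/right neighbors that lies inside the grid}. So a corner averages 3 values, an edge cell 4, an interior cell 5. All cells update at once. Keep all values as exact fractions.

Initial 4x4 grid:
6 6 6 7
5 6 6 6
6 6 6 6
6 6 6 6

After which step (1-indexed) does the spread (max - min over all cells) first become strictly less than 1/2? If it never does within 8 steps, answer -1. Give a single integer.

Answer: 3

Derivation:
Step 1: max=19/3, min=17/3, spread=2/3
Step 2: max=113/18, min=689/120, spread=193/360
Step 3: max=1337/216, min=12583/2160, spread=787/2160
  -> spread < 1/2 first at step 3
Step 4: max=199039/32400, min=632597/108000, spread=92599/324000
Step 5: max=5937013/972000, min=19078253/3240000, spread=2135371/9720000
Step 6: max=177349993/29160000, min=35876429/6075000, spread=25715669/145800000
Step 7: max=1060762859/174960000, min=17266106849/2916000000, spread=1239822403/8748000000
Step 8: max=158718121489/26244000000, min=259475776411/43740000000, spread=3790819553/32805000000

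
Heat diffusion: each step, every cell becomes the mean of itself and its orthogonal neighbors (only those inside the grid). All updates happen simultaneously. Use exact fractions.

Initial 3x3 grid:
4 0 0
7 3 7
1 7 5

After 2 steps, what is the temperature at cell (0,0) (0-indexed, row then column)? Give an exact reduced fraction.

Answer: 55/18

Derivation:
Step 1: cell (0,0) = 11/3
Step 2: cell (0,0) = 55/18
Full grid after step 2:
  55/18 251/80 47/18
  1033/240 361/100 1033/240
  17/4 151/30 169/36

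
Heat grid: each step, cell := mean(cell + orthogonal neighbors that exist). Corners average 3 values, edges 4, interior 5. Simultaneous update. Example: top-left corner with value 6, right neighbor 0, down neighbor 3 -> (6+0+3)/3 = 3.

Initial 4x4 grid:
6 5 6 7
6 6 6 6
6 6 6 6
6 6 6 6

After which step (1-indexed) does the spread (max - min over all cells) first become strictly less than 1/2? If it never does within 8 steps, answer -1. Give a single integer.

Step 1: max=19/3, min=17/3, spread=2/3
Step 2: max=223/36, min=1393/240, spread=281/720
  -> spread < 1/2 first at step 2
Step 3: max=661/108, min=12583/2160, spread=637/2160
Step 4: max=98447/16200, min=380293/64800, spread=2699/12960
Step 5: max=2941559/486000, min=11451919/1944000, spread=314317/1944000
Step 6: max=234731287/38880000, min=344778301/58320000, spread=14637259/116640000
Step 7: max=35143891343/5832000000, min=10368042703/1749600000, spread=1751246999/17496000000
Step 8: max=350998812857/58320000000, min=311654222293/52488000000, spread=42447092783/524880000000

Answer: 2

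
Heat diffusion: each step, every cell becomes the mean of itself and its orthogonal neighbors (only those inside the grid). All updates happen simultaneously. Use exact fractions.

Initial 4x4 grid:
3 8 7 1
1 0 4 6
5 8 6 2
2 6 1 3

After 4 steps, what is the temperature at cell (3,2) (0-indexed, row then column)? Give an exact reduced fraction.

Step 1: cell (3,2) = 4
Step 2: cell (3,2) = 289/80
Step 3: cell (3,2) = 3167/800
Step 4: cell (3,2) = 93493/24000
Full grid after step 4:
  85511/21600 49919/12000 468383/108000 6943/1620
  284899/72000 248489/60000 37697/9000 449033/108000
  174949/43200 369373/90000 244609/60000 138547/36000
  132877/32400 178009/43200 93493/24000 81391/21600

Answer: 93493/24000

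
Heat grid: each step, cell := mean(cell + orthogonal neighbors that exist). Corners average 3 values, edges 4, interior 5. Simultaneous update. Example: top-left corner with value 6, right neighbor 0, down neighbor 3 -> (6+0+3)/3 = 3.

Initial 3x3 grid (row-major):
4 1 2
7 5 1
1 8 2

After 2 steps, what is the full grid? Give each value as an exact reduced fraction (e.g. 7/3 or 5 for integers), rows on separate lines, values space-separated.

After step 1:
  4 3 4/3
  17/4 22/5 5/2
  16/3 4 11/3
After step 2:
  15/4 191/60 41/18
  1079/240 363/100 119/40
  163/36 87/20 61/18

Answer: 15/4 191/60 41/18
1079/240 363/100 119/40
163/36 87/20 61/18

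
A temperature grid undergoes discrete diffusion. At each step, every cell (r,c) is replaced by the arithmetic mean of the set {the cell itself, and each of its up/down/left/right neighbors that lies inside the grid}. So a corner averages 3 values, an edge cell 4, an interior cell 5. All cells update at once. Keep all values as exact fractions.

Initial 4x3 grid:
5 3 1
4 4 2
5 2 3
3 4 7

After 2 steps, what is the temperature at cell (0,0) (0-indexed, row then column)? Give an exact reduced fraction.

Answer: 47/12

Derivation:
Step 1: cell (0,0) = 4
Step 2: cell (0,0) = 47/12
Full grid after step 2:
  47/12 49/16 31/12
  15/4 337/100 11/4
  39/10 88/25 107/30
  23/6 61/15 73/18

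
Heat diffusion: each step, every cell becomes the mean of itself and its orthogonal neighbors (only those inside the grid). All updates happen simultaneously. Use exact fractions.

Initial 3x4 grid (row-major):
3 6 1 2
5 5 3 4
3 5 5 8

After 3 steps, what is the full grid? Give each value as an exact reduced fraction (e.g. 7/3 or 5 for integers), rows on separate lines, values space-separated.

Answer: 9103/2160 27889/7200 26279/7200 1859/540
5099/1200 4307/1000 8079/2000 6557/1600
9683/2160 32189/7200 33679/7200 2479/540

Derivation:
After step 1:
  14/3 15/4 3 7/3
  4 24/5 18/5 17/4
  13/3 9/2 21/4 17/3
After step 2:
  149/36 973/240 761/240 115/36
  89/20 413/100 209/50 317/80
  77/18 1133/240 1141/240 91/18
After step 3:
  9103/2160 27889/7200 26279/7200 1859/540
  5099/1200 4307/1000 8079/2000 6557/1600
  9683/2160 32189/7200 33679/7200 2479/540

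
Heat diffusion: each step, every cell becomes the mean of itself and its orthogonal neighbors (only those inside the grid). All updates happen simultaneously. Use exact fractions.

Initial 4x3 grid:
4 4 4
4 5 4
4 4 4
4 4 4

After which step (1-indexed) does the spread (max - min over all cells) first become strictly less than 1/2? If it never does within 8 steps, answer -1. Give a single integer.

Step 1: max=17/4, min=4, spread=1/4
  -> spread < 1/2 first at step 1
Step 2: max=423/100, min=4, spread=23/100
Step 3: max=20011/4800, min=1613/400, spread=131/960
Step 4: max=179351/43200, min=29191/7200, spread=841/8640
Step 5: max=71662051/17280000, min=5853373/1440000, spread=56863/691200
Step 6: max=643614341/155520000, min=52829543/12960000, spread=386393/6220800
Step 7: max=257225723131/62208000000, min=21156358813/5184000000, spread=26795339/497664000
Step 8: max=15413735714129/3732480000000, min=1271246149667/311040000000, spread=254051069/5971968000

Answer: 1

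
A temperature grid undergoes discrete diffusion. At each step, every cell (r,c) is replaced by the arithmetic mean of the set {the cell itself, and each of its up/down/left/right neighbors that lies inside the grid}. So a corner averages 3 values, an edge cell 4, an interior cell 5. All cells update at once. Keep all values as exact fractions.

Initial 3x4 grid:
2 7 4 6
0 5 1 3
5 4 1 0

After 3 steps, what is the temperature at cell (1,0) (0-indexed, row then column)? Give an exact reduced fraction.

Step 1: cell (1,0) = 3
Step 2: cell (1,0) = 31/10
Step 3: cell (1,0) = 667/200
Full grid after step 3:
  209/60 2231/600 13141/3600 3799/1080
  667/200 6517/2000 18661/6000 20227/7200
  247/80 7199/2400 17957/7200 4943/2160

Answer: 667/200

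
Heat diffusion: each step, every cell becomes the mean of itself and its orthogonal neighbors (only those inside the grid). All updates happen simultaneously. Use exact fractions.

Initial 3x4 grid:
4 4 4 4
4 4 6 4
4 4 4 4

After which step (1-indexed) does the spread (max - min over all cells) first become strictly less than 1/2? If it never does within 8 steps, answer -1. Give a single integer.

Answer: 2

Derivation:
Step 1: max=9/2, min=4, spread=1/2
Step 2: max=223/50, min=4, spread=23/50
  -> spread < 1/2 first at step 2
Step 3: max=10411/2400, min=813/200, spread=131/480
Step 4: max=92951/21600, min=14791/3600, spread=841/4320
Step 5: max=37102051/8640000, min=2973373/720000, spread=56863/345600
Step 6: max=332574341/77760000, min=26909543/6480000, spread=386393/3110400
Step 7: max=132809723131/31104000000, min=10788358813/2592000000, spread=26795339/248832000
Step 8: max=7948775714129/1866240000000, min=649166149667/155520000000, spread=254051069/2985984000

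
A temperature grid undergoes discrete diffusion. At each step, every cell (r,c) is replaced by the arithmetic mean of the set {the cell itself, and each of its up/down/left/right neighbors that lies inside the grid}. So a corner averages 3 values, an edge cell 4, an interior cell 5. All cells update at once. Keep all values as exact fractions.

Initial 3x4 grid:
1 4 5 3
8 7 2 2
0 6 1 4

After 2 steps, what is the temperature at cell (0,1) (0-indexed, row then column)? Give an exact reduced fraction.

Step 1: cell (0,1) = 17/4
Step 2: cell (0,1) = 1049/240
Full grid after step 2:
  151/36 1049/240 869/240 115/36
  23/5 411/100 183/50 709/240
  73/18 1009/240 749/240 25/9

Answer: 1049/240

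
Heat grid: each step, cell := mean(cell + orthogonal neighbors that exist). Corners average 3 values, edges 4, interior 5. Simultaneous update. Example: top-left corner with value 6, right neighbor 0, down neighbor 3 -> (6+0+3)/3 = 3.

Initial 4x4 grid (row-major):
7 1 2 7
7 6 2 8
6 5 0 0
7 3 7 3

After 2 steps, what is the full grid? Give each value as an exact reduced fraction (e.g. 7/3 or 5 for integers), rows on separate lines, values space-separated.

After step 1:
  5 4 3 17/3
  13/2 21/5 18/5 17/4
  25/4 4 14/5 11/4
  16/3 11/2 13/4 10/3
After step 2:
  31/6 81/20 61/15 155/36
  439/80 223/50 357/100 61/15
  265/48 91/20 82/25 197/60
  205/36 217/48 893/240 28/9

Answer: 31/6 81/20 61/15 155/36
439/80 223/50 357/100 61/15
265/48 91/20 82/25 197/60
205/36 217/48 893/240 28/9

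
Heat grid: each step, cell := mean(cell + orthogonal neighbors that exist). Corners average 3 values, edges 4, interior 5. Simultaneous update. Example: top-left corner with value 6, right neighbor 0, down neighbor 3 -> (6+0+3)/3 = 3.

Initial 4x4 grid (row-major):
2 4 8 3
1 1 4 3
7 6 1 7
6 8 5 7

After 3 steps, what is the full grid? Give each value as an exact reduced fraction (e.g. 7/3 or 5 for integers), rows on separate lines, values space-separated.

Answer: 7037/2160 12721/3600 14621/3600 9289/2160
26357/7200 22967/6000 979/240 31897/7200
11383/2400 9341/2000 28523/6000 34121/7200
4007/720 6659/1200 19093/3600 11441/2160

Derivation:
After step 1:
  7/3 15/4 19/4 14/3
  11/4 16/5 17/5 17/4
  5 23/5 23/5 9/2
  7 25/4 21/4 19/3
After step 2:
  53/18 421/120 497/120 41/9
  797/240 177/50 101/25 1009/240
  387/80 473/100 447/100 1181/240
  73/12 231/40 673/120 193/36
After step 3:
  7037/2160 12721/3600 14621/3600 9289/2160
  26357/7200 22967/6000 979/240 31897/7200
  11383/2400 9341/2000 28523/6000 34121/7200
  4007/720 6659/1200 19093/3600 11441/2160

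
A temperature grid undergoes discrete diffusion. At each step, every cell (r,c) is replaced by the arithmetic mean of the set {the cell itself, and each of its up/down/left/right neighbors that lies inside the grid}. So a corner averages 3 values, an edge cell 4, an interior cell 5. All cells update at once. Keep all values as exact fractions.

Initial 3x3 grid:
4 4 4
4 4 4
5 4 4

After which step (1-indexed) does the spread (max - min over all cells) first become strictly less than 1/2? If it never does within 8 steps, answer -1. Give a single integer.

Step 1: max=13/3, min=4, spread=1/3
  -> spread < 1/2 first at step 1
Step 2: max=77/18, min=4, spread=5/18
Step 3: max=905/216, min=4, spread=41/216
Step 4: max=53971/12960, min=1451/360, spread=347/2592
Step 5: max=3217337/777600, min=14557/3600, spread=2921/31104
Step 6: max=192452539/46656000, min=1753483/432000, spread=24611/373248
Step 7: max=11516162033/2799360000, min=39536741/9720000, spread=207329/4478976
Step 8: max=689876352451/167961600000, min=2112401599/518400000, spread=1746635/53747712

Answer: 1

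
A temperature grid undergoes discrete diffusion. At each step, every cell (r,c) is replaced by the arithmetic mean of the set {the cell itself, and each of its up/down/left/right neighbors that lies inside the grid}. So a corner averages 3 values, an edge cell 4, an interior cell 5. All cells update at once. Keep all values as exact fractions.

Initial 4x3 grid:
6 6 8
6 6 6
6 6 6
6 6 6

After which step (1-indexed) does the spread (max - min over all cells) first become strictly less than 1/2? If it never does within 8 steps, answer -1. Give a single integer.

Answer: 3

Derivation:
Step 1: max=20/3, min=6, spread=2/3
Step 2: max=59/9, min=6, spread=5/9
Step 3: max=689/108, min=6, spread=41/108
  -> spread < 1/2 first at step 3
Step 4: max=81977/12960, min=6, spread=4217/12960
Step 5: max=4874749/777600, min=21679/3600, spread=38417/155520
Step 6: max=291136211/46656000, min=434597/72000, spread=1903471/9331200
Step 7: max=17397149089/2799360000, min=13075759/2160000, spread=18038617/111974400
Step 8: max=1041037782851/167961600000, min=1179326759/194400000, spread=883978523/6718464000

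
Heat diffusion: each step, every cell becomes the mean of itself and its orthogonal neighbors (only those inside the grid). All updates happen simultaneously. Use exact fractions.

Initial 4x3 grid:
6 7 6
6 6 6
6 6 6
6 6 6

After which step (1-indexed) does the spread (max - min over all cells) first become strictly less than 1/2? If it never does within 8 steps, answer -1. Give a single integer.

Answer: 1

Derivation:
Step 1: max=19/3, min=6, spread=1/3
  -> spread < 1/2 first at step 1
Step 2: max=1507/240, min=6, spread=67/240
Step 3: max=13397/2160, min=6, spread=437/2160
Step 4: max=5341531/864000, min=6009/1000, spread=29951/172800
Step 5: max=47871821/7776000, min=20329/3375, spread=206761/1555200
Step 6: max=19118595571/3110400000, min=32565671/5400000, spread=14430763/124416000
Step 7: max=1144851741689/186624000000, min=2609652727/432000000, spread=139854109/1492992000
Step 8: max=68607111890251/11197440000000, min=235131228977/38880000000, spread=7114543559/89579520000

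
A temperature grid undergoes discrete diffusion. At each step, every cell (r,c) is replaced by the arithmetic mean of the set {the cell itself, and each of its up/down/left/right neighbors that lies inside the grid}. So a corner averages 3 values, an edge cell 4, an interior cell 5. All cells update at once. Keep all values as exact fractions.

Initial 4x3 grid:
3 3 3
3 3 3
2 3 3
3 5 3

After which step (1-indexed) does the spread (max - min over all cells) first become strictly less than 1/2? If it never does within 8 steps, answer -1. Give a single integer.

Step 1: max=11/3, min=11/4, spread=11/12
Step 2: max=137/40, min=23/8, spread=11/20
Step 3: max=3611/1080, min=211/72, spread=223/540
  -> spread < 1/2 first at step 3
Step 4: max=211507/64800, min=31877/10800, spread=4049/12960
Step 5: max=12553193/3888000, min=961619/324000, spread=202753/777600
Step 6: max=745432207/233280000, min=14526559/4860000, spread=385259/1866240
Step 7: max=44432612813/13996800000, min=876176981/291600000, spread=95044709/559872000
Step 8: max=2651090610967/839808000000, min=52831966429/17496000000, spread=921249779/6718464000

Answer: 3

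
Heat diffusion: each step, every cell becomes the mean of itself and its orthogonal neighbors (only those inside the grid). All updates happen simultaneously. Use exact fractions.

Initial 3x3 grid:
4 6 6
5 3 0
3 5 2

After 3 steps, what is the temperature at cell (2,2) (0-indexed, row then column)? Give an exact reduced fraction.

Step 1: cell (2,2) = 7/3
Step 2: cell (2,2) = 25/9
Step 3: cell (2,2) = 1697/540
Full grid after step 3:
  1573/360 19657/4800 1373/360
  58171/14400 11351/3000 48571/14400
  2057/540 49121/14400 1697/540

Answer: 1697/540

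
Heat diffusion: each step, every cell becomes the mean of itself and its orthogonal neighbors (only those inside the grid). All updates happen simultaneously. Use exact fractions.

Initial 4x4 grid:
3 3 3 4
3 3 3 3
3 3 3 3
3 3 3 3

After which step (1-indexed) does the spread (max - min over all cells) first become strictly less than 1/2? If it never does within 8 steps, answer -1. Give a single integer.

Answer: 1

Derivation:
Step 1: max=10/3, min=3, spread=1/3
  -> spread < 1/2 first at step 1
Step 2: max=59/18, min=3, spread=5/18
Step 3: max=689/216, min=3, spread=41/216
Step 4: max=20483/6480, min=3, spread=1043/6480
Step 5: max=608753/194400, min=3, spread=25553/194400
Step 6: max=18167459/5832000, min=54079/18000, spread=645863/5832000
Step 7: max=542521691/174960000, min=360971/120000, spread=16225973/174960000
Step 8: max=16223877983/5248800000, min=162701/54000, spread=409340783/5248800000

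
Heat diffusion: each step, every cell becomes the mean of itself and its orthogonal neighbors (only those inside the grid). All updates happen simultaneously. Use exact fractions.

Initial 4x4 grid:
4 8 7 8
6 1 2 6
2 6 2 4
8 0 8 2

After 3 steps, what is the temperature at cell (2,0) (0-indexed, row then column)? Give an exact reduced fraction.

Answer: 31727/7200

Derivation:
Step 1: cell (2,0) = 11/2
Step 2: cell (2,0) = 857/240
Step 3: cell (2,0) = 31727/7200
Full grid after step 3:
  301/60 3881/800 13067/2400 3917/720
  10133/2400 581/125 8831/2000 1001/200
  31727/7200 22307/6000 64/15 7303/1800
  8537/2160 7703/1800 6733/1800 2251/540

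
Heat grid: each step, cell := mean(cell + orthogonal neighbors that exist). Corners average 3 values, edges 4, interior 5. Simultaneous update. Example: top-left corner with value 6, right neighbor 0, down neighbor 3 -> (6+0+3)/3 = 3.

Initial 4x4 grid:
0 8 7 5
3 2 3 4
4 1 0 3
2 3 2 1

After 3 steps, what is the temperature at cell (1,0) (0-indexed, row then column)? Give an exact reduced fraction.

Step 1: cell (1,0) = 9/4
Step 2: cell (1,0) = 709/240
Step 3: cell (1,0) = 21241/7200
Full grid after step 3:
  7639/2160 6889/1800 7841/1800 9467/2160
  21241/7200 19393/6000 4057/1200 26069/7200
  6139/2400 4809/2000 4893/2000 1187/480
  113/48 879/400 473/240 1451/720

Answer: 21241/7200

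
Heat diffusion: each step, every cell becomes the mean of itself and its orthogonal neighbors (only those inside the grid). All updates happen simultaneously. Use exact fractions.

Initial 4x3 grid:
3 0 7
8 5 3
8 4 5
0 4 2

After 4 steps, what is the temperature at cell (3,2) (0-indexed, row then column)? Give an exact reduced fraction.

Answer: 246817/64800

Derivation:
Step 1: cell (3,2) = 11/3
Step 2: cell (3,2) = 29/9
Step 3: cell (3,2) = 2053/540
Step 4: cell (3,2) = 246817/64800
Full grid after step 4:
  573029/129600 399349/96000 536329/129600
  476447/108000 525833/120000 219911/54000
  160169/36000 743887/180000 221191/54000
  89089/21600 1748573/432000 246817/64800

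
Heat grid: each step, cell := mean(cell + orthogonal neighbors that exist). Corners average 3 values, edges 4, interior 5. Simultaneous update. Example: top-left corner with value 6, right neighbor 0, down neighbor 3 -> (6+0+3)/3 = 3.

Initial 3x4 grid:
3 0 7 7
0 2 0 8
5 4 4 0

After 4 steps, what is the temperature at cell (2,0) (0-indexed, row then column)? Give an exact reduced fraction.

Step 1: cell (2,0) = 3
Step 2: cell (2,0) = 37/12
Step 3: cell (2,0) = 1799/720
Step 4: cell (2,0) = 28879/10800
Full grid after step 4:
  54433/21600 5571/2000 50723/13500 531973/129600
  38413/16000 88159/30000 1213033/360000 3517277/864000
  28879/10800 198431/72000 245231/72000 156341/43200

Answer: 28879/10800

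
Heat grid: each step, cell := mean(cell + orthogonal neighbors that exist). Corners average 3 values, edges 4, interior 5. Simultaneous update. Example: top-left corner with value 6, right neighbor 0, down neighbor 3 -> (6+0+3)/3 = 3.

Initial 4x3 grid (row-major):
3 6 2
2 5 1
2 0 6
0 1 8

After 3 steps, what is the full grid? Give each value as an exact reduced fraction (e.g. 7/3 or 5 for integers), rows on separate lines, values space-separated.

Answer: 1717/540 6139/1800 2431/720
638/225 17983/6000 2749/800
2551/1200 2843/1000 7927/2400
1471/720 12439/4800 1223/360

Derivation:
After step 1:
  11/3 4 3
  3 14/5 7/2
  1 14/5 15/4
  1 9/4 5
After step 2:
  32/9 101/30 7/2
  157/60 161/50 261/80
  39/20 63/25 301/80
  17/12 221/80 11/3
After step 3:
  1717/540 6139/1800 2431/720
  638/225 17983/6000 2749/800
  2551/1200 2843/1000 7927/2400
  1471/720 12439/4800 1223/360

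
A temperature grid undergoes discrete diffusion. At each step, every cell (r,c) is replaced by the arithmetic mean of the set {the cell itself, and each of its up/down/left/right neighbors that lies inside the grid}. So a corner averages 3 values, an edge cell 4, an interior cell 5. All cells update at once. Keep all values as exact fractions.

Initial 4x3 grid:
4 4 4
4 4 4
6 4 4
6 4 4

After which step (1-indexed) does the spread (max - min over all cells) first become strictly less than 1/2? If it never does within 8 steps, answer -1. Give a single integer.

Step 1: max=16/3, min=4, spread=4/3
Step 2: max=89/18, min=4, spread=17/18
Step 3: max=644/135, min=4, spread=104/135
Step 4: max=300449/64800, min=3647/900, spread=7573/12960
Step 5: max=17721001/3888000, min=55217/13500, spread=363701/777600
  -> spread < 1/2 first at step 5
Step 6: max=1048973999/233280000, min=1487413/360000, spread=681043/1866240
Step 7: max=62356537141/13996800000, min=404682089/97200000, spread=163292653/559872000
Step 8: max=3714059884319/839808000000, min=12221139163/2916000000, spread=1554974443/6718464000

Answer: 5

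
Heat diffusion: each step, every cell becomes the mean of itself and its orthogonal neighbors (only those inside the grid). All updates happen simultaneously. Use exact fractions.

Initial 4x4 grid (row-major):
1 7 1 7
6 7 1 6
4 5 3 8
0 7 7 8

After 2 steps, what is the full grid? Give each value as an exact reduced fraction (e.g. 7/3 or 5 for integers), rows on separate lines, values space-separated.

After step 1:
  14/3 4 4 14/3
  9/2 26/5 18/5 11/2
  15/4 26/5 24/5 25/4
  11/3 19/4 25/4 23/3
After step 2:
  79/18 67/15 61/15 85/18
  1087/240 9/2 231/50 1201/240
  1027/240 237/50 261/50 1453/240
  73/18 149/30 88/15 121/18

Answer: 79/18 67/15 61/15 85/18
1087/240 9/2 231/50 1201/240
1027/240 237/50 261/50 1453/240
73/18 149/30 88/15 121/18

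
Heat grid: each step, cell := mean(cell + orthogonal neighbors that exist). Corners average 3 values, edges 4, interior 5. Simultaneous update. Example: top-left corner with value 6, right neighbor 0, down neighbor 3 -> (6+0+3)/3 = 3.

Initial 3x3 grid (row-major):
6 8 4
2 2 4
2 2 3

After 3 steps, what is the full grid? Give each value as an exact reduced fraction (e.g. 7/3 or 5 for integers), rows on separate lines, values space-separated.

Answer: 1147/270 968/225 9461/2160
3097/900 10937/3000 52477/14400
689/240 4553/1600 1121/360

Derivation:
After step 1:
  16/3 5 16/3
  3 18/5 13/4
  2 9/4 3
After step 2:
  40/9 289/60 163/36
  209/60 171/50 911/240
  29/12 217/80 17/6
After step 3:
  1147/270 968/225 9461/2160
  3097/900 10937/3000 52477/14400
  689/240 4553/1600 1121/360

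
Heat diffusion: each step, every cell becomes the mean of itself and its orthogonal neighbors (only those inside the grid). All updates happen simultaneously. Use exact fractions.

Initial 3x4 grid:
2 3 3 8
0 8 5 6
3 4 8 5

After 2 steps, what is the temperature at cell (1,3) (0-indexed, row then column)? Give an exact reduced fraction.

Step 1: cell (1,3) = 6
Step 2: cell (1,3) = 6
Full grid after step 2:
  107/36 173/48 245/48 197/36
  45/16 23/5 21/4 6
  34/9 211/48 283/48 107/18

Answer: 6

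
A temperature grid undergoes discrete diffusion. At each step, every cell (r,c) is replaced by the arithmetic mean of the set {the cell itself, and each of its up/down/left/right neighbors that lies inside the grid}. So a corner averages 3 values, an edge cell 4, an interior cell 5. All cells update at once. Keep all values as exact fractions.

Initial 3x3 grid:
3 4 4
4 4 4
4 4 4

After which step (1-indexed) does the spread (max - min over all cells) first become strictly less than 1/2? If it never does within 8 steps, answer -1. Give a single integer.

Answer: 1

Derivation:
Step 1: max=4, min=11/3, spread=1/3
  -> spread < 1/2 first at step 1
Step 2: max=4, min=67/18, spread=5/18
Step 3: max=4, min=823/216, spread=41/216
Step 4: max=1429/360, min=49709/12960, spread=347/2592
Step 5: max=14243/3600, min=3003463/777600, spread=2921/31104
Step 6: max=1702517/432000, min=180795461/46656000, spread=24611/373248
Step 7: max=38223259/9720000, min=10878717967/2799360000, spread=207329/4478976
Step 8: max=2034798401/518400000, min=653816447549/167961600000, spread=1746635/53747712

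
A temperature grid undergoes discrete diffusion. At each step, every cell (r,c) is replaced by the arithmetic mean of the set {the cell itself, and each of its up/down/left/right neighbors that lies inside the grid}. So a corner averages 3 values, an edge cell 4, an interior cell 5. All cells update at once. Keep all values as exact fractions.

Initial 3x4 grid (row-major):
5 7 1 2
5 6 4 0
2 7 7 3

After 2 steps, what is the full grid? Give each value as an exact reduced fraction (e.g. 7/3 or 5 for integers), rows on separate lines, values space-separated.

After step 1:
  17/3 19/4 7/2 1
  9/2 29/5 18/5 9/4
  14/3 11/2 21/4 10/3
After step 2:
  179/36 1183/240 257/80 9/4
  619/120 483/100 102/25 611/240
  44/9 1273/240 1061/240 65/18

Answer: 179/36 1183/240 257/80 9/4
619/120 483/100 102/25 611/240
44/9 1273/240 1061/240 65/18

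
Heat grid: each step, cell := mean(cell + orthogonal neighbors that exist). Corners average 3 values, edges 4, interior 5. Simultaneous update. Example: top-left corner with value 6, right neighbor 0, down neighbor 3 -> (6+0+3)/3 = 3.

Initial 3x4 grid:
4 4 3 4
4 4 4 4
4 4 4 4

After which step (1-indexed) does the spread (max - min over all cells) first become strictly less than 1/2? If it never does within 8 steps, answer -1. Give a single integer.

Answer: 1

Derivation:
Step 1: max=4, min=11/3, spread=1/3
  -> spread < 1/2 first at step 1
Step 2: max=4, min=449/120, spread=31/120
Step 3: max=4, min=4109/1080, spread=211/1080
Step 4: max=7153/1800, min=415103/108000, spread=14077/108000
Step 5: max=428317/108000, min=3747593/972000, spread=5363/48600
Step 6: max=237131/60000, min=112899191/29160000, spread=93859/1166400
Step 7: max=383463533/97200000, min=6788125519/1749600000, spread=4568723/69984000
Step 8: max=11482381111/2916000000, min=408123564371/104976000000, spread=8387449/167961600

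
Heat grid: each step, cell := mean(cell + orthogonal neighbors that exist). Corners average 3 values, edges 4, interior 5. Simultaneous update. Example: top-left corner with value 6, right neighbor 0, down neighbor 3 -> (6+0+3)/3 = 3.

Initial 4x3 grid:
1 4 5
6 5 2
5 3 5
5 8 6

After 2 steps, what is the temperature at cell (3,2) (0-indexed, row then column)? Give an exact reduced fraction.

Step 1: cell (3,2) = 19/3
Step 2: cell (3,2) = 95/18
Full grid after step 2:
  35/9 181/48 35/9
  25/6 429/100 191/48
  101/20 469/100 1187/240
  65/12 691/120 95/18

Answer: 95/18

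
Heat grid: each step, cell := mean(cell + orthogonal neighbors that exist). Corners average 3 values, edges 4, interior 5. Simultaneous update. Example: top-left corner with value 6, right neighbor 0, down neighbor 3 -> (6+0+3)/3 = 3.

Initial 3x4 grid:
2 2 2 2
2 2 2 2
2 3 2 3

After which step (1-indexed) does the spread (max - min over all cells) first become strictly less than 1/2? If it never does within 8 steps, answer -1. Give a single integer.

Step 1: max=5/2, min=2, spread=1/2
Step 2: max=85/36, min=2, spread=13/36
  -> spread < 1/2 first at step 2
Step 3: max=16457/7200, min=407/200, spread=361/1440
Step 4: max=291169/129600, min=11161/5400, spread=4661/25920
Step 5: max=14358863/6480000, min=4516621/2160000, spread=809/6480
Step 6: max=1027210399/466560000, min=40915301/19440000, spread=1809727/18662400
Step 7: max=61231647941/27993600000, min=308800573/145800000, spread=77677517/1119744000
Step 8: max=3661130394319/1679616000000, min=24787066451/11664000000, spread=734342603/13436928000

Answer: 2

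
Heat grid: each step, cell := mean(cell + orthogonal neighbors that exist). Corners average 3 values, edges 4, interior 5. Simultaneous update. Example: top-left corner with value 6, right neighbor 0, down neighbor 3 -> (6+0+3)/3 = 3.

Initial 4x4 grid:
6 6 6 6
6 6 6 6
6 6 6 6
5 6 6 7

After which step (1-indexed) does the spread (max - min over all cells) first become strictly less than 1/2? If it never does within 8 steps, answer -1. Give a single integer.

Step 1: max=19/3, min=17/3, spread=2/3
Step 2: max=113/18, min=103/18, spread=5/9
Step 3: max=2665/432, min=2519/432, spread=73/216
  -> spread < 1/2 first at step 3
Step 4: max=79531/12960, min=75989/12960, spread=1771/6480
Step 5: max=474173/77760, min=458947/77760, spread=7613/38880
Step 6: max=70898311/11664000, min=69069689/11664000, spread=914311/5832000
Step 7: max=424114673/69984000, min=415693327/69984000, spread=4210673/34992000
Step 8: max=63494784751/10497600000, min=62476415249/10497600000, spread=509184751/5248800000

Answer: 3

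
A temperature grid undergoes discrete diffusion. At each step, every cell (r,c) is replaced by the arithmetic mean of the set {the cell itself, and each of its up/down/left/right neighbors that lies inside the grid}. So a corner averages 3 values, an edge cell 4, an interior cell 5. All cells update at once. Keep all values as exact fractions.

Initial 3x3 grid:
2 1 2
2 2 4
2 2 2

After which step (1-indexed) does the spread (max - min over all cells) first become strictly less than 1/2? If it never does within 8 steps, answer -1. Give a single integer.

Step 1: max=8/3, min=5/3, spread=1
Step 2: max=97/40, min=65/36, spread=223/360
Step 3: max=2531/1080, min=4147/2160, spread=61/144
  -> spread < 1/2 first at step 3
Step 4: max=146707/64800, min=255089/129600, spread=511/1728
Step 5: max=8660279/3888000, min=15704683/7776000, spread=4309/20736
Step 6: max=511594063/233280000, min=955135001/466560000, spread=36295/248832
Step 7: max=30413955611/13996800000, min=57961289347/27993600000, spread=305773/2985984
Step 8: max=1811397952267/839808000000, min=3502048201409/1679616000000, spread=2575951/35831808

Answer: 3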